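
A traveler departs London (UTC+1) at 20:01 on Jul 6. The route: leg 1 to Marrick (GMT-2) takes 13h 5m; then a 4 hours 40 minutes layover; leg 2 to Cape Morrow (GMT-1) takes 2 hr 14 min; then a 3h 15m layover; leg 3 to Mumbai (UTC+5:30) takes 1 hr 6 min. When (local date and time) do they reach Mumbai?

00:51 on July 8

Convert departure to UTC: 20:01 − 1:00 = 19:01 UTC on Jul 6.
Add 13 hours 5 minutes leg 1 → 08:06 UTC (Jul 7).
Add 4 hours and 40 minutes layover in Marrick → 12:46 UTC.
Add 2 hours 14 minutes leg 2 → 15:00 UTC.
Add 3 hours 15 minutes layover in Cape Morrow → 18:15 UTC.
Add 1 hour 6 minutes leg 3 → 19:21 UTC.
Mumbai is UTC+5:30, so local arrival = 19:21 + 5:30 = 00:51 on Jul 8.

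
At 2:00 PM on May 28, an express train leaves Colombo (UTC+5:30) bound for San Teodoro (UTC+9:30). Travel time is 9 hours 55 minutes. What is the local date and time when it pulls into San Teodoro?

3:55 AM on May 29

Convert departure to UTC: 2:00 PM − 5:30 = 8:30 AM UTC on May 28.
Add 9 hours and 55 minutes travel time → 6:25 PM UTC.
San Teodoro is UTC+9:30, so local arrival = 6:25 PM + 9:30 = 3:55 AM on May 29.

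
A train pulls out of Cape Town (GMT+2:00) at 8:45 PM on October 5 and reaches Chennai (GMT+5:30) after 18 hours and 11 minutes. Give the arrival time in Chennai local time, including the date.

6:26 PM on October 6

Convert departure to UTC: 8:45 PM − 2:00 = 6:45 PM UTC on Oct 5.
Add 18 hours and 11 minutes travel time → 12:56 PM UTC (Oct 6).
Chennai is UTC+5:30, so local arrival = 12:56 PM + 5:30 = 6:26 PM on Oct 6.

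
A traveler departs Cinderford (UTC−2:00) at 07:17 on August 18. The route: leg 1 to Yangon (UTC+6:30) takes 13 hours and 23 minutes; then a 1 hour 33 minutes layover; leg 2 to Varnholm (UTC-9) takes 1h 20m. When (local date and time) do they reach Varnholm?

16:33 on Aug 18

Convert departure to UTC: 07:17 + 2:00 = 09:17 UTC on Aug 18.
Add 13 hours and 23 minutes leg 1 → 22:40 UTC.
Add 1 hour 33 minutes layover in Yangon → 00:13 UTC (Aug 19).
Add 1 hour 20 minutes leg 2 → 01:33 UTC.
Varnholm is UTC−9:00, so local arrival = 01:33 − 9:00 = 16:33 on Aug 18.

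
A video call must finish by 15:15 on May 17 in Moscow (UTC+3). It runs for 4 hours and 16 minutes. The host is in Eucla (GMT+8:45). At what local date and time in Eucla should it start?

Target end time in UTC: 15:15 − 3:00 = 12:15 on May 17.
Subtract 4 hours 16 minutes → start 07:59 UTC on May 17.
Eucla is UTC+8:45: 07:59 + 8:45 = 16:44 on May 17.

16:44 on May 17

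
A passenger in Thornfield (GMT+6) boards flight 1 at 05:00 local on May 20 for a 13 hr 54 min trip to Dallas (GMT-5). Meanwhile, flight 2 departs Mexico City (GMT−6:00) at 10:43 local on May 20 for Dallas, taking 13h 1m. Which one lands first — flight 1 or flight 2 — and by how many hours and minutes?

Flight 1 in UTC: 05:00 − 6:00 = 23:00 on May 19.
+13 hours 54 minutes → arrive 12:54 UTC on May 20.
Flight 2 in UTC: 10:43 + 6:00 = 16:43 on May 20.
+13 hours 1 minute → arrive 05:44 UTC on May 21.
Flight 1 lands earlier by 16 hours 50 minutes.

the first, by 16 hours 50 minutes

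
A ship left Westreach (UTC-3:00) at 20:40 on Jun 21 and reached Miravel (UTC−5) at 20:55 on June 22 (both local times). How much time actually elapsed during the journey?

Departure in UTC: 20:40 + 3:00 = 23:40 on Jun 21.
Arrival in UTC: 20:55 + 5:00 = 01:55 on Jun 23.
Elapsed = 01:55 − 23:40 (+2 days) = 26 hours 15 minutes.

26 hours 15 minutes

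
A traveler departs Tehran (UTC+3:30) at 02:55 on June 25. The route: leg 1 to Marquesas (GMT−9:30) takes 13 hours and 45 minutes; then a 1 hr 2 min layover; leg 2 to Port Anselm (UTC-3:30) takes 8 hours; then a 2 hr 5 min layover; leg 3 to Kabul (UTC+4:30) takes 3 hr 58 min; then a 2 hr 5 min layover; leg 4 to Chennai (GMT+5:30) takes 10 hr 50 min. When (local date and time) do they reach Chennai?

22:40 on June 26

Convert departure to UTC: 02:55 − 3:30 = 23:25 UTC on Jun 24.
Add 13 hours and 45 minutes leg 1 → 13:10 UTC (Jun 25).
Add 1 hour 2 minutes layover in Marquesas → 14:12 UTC.
Add 8 hours leg 2 → 22:12 UTC.
Add 2 hours and 5 minutes layover in Port Anselm → 00:17 UTC (Jun 26).
Add 3 hours 58 minutes leg 3 → 04:15 UTC.
Add 2 hours and 5 minutes layover in Kabul → 06:20 UTC.
Add 10 hours 50 minutes leg 4 → 17:10 UTC.
Chennai is UTC+5:30, so local arrival = 17:10 + 5:30 = 22:40 on Jun 26.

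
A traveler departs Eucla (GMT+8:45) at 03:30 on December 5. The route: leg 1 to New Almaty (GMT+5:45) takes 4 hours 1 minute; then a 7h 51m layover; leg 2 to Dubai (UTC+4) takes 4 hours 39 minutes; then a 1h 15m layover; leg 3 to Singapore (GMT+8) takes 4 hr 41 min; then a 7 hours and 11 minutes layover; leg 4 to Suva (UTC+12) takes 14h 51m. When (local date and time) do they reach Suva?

03:14 on December 7

Convert departure to UTC: 03:30 − 8:45 = 18:45 UTC on Dec 4.
Add 4 hours 1 minute leg 1 → 22:46 UTC.
Add 7 hours and 51 minutes layover in New Almaty → 06:37 UTC (Dec 5).
Add 4 hours and 39 minutes leg 2 → 11:16 UTC.
Add 1 hour 15 minutes layover in Dubai → 12:31 UTC.
Add 4 hours and 41 minutes leg 3 → 17:12 UTC.
Add 7 hours and 11 minutes layover in Singapore → 00:23 UTC (Dec 6).
Add 14 hours and 51 minutes leg 4 → 15:14 UTC.
Suva is UTC+12:00, so local arrival = 15:14 + 12:00 = 03:14 on Dec 7.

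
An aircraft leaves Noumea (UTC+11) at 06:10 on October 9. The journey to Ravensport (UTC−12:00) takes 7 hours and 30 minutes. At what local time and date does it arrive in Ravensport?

Ravensport is 23:00 behind Noumea.
After 7 hours 30 minutes it is 13:40 in Noumea.
Shift by the zone difference: 13:40 − 23:00 = 14:40 on Oct 8 in Ravensport.

14:40 on Oct 8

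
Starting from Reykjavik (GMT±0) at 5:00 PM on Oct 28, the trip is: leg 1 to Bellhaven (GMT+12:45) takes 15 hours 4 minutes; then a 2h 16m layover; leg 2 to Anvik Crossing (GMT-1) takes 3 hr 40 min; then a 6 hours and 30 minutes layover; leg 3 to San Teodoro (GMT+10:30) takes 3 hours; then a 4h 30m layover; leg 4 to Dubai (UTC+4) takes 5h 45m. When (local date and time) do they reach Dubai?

Reykjavik is at UTC+0, so departure is already 5:00 PM UTC on Oct 28.
Add 15 hours 4 minutes leg 1 → 8:04 AM UTC (Oct 29).
Add 2 hours 16 minutes layover in Bellhaven → 10:20 AM UTC.
Add 3 hours 40 minutes leg 2 → 2:00 PM UTC.
Add 6 hours and 30 minutes layover in Anvik Crossing → 8:30 PM UTC.
Add 3 hours leg 3 → 11:30 PM UTC.
Add 4 hours and 30 minutes layover in San Teodoro → 4:00 AM UTC (Oct 30).
Add 5 hours and 45 minutes leg 4 → 9:45 AM UTC.
Dubai is UTC+4:00, so local arrival = 9:45 AM + 4:00 = 1:45 PM on Oct 30.

1:45 PM on Oct 30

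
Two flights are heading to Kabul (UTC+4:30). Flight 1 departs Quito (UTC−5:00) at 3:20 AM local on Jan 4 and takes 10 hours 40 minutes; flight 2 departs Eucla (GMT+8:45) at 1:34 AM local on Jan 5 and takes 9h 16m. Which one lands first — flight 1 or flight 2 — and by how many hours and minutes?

the first, by 7 hours 5 minutes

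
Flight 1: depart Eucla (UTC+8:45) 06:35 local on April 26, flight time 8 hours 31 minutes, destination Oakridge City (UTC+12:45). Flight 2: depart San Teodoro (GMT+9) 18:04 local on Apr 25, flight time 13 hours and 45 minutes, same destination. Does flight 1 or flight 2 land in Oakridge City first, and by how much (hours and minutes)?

the second, by 7 hours 32 minutes

Flight 1 in UTC: 06:35 − 8:45 = 21:50 on Apr 25.
+8 hours 31 minutes → arrive 06:21 UTC on Apr 26.
Flight 2 in UTC: 18:04 − 9:00 = 09:04 on Apr 25.
+13 hours and 45 minutes → arrive 22:49 UTC on Apr 25.
Flight 2 lands earlier by 7 hours 32 minutes.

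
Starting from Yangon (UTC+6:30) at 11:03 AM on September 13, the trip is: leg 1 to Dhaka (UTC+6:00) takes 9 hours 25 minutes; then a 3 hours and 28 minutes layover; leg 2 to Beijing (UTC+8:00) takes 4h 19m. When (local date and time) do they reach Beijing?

5:45 AM on September 14

Convert departure to UTC: 11:03 AM − 6:30 = 4:33 AM UTC on Sep 13.
Add 9 hours and 25 minutes leg 1 → 1:58 PM UTC.
Add 3 hours and 28 minutes layover in Dhaka → 5:26 PM UTC.
Add 4 hours and 19 minutes leg 2 → 9:45 PM UTC.
Beijing is UTC+8:00, so local arrival = 9:45 PM + 8:00 = 5:45 AM on Sep 14.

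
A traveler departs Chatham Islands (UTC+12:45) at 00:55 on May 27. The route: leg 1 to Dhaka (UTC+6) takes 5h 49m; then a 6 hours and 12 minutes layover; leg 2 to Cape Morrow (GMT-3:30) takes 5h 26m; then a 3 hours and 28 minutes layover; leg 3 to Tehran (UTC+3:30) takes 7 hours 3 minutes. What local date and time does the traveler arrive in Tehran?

19:38 on May 27

Convert departure to UTC: 00:55 − 12:45 = 12:10 UTC on May 26.
Add 5 hours and 49 minutes leg 1 → 17:59 UTC.
Add 6 hours 12 minutes layover in Dhaka → 00:11 UTC (May 27).
Add 5 hours 26 minutes leg 2 → 05:37 UTC.
Add 3 hours and 28 minutes layover in Cape Morrow → 09:05 UTC.
Add 7 hours 3 minutes leg 3 → 16:08 UTC.
Tehran is UTC+3:30, so local arrival = 16:08 + 3:30 = 19:38 on May 27.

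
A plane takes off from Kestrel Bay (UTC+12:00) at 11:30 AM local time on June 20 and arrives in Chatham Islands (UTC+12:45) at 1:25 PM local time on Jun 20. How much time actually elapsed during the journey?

Departure in UTC: 11:30 AM − 12:00 = 11:30 PM on Jun 19.
Arrival in UTC: 1:25 PM − 12:45 = 12:40 AM on Jun 20.
Elapsed = 12:40 AM − 11:30 PM (+1 day) = 1 hour 10 minutes.

1 hour 10 minutes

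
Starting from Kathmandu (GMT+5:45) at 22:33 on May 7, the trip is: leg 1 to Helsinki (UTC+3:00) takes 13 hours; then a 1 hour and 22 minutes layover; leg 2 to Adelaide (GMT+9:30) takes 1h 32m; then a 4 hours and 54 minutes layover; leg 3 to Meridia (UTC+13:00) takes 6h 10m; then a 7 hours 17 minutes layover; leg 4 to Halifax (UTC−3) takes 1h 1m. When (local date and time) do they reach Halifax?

Convert departure to UTC: 22:33 − 5:45 = 16:48 UTC on May 7.
Add 13 hours leg 1 → 05:48 UTC (May 8).
Add 1 hour and 22 minutes layover in Helsinki → 07:10 UTC.
Add 1 hour and 32 minutes leg 2 → 08:42 UTC.
Add 4 hours 54 minutes layover in Adelaide → 13:36 UTC.
Add 6 hours and 10 minutes leg 3 → 19:46 UTC.
Add 7 hours and 17 minutes layover in Meridia → 03:03 UTC (May 9).
Add 1 hour and 1 minute leg 4 → 04:04 UTC.
Halifax is UTC−3:00, so local arrival = 04:04 − 3:00 = 01:04 on May 9.

01:04 on May 9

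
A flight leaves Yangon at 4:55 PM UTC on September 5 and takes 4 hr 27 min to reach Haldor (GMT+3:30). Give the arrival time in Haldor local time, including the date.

Departure is given in UTC: 4:55 PM on Sep 5.
Add 4 hours 27 minutes → 9:22 PM UTC.
Haldor is UTC+3:30: 9:22 PM + 3:30 = 12:52 AM on Sep 6.

12:52 AM on September 6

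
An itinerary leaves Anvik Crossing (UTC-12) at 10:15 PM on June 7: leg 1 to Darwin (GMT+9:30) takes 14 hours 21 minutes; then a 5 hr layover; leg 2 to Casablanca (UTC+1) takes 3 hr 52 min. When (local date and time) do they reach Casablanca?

Convert departure to UTC: 10:15 PM + 12:00 = 10:15 AM UTC on Jun 8.
Add 14 hours 21 minutes leg 1 → 12:36 AM UTC (Jun 9).
Add 5 hours layover in Darwin → 5:36 AM UTC.
Add 3 hours and 52 minutes leg 2 → 9:28 AM UTC.
Casablanca is UTC+1:00, so local arrival = 9:28 AM + 1:00 = 10:28 AM on Jun 9.

10:28 AM on Jun 9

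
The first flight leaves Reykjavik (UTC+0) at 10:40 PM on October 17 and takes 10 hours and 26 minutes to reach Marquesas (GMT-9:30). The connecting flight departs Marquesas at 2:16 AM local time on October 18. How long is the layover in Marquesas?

Reykjavik is at UTC+0, so departure is already 10:40 PM UTC on Oct 17.
Add 10 hours 26 minutes flight time → 9:06 AM UTC (Oct 18).
Marquesas is UTC−9:30, so local arrival = 9:06 AM − 9:30 = 11:36 PM on Oct 17.
Layover = 2:16 AM − 11:36 PM (+1 day) = 2 hours 40 minutes.

2 hours 40 minutes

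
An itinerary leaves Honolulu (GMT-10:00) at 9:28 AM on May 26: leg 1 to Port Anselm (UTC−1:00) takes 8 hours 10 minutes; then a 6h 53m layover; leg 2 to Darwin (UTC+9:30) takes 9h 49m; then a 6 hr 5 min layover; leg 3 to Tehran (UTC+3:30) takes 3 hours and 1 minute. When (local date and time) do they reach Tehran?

8:56 AM on May 28

Convert departure to UTC: 9:28 AM + 10:00 = 7:28 PM UTC on May 26.
Add 8 hours and 10 minutes leg 1 → 3:38 AM UTC (May 27).
Add 6 hours and 53 minutes layover in Port Anselm → 10:31 AM UTC.
Add 9 hours and 49 minutes leg 2 → 8:20 PM UTC.
Add 6 hours and 5 minutes layover in Darwin → 2:25 AM UTC (May 28).
Add 3 hours 1 minute leg 3 → 5:26 AM UTC.
Tehran is UTC+3:30, so local arrival = 5:26 AM + 3:30 = 8:56 AM on May 28.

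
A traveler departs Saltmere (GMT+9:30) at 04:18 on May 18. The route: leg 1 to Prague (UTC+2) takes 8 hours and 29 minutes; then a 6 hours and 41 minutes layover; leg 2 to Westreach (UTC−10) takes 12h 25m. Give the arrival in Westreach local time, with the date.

12:23 on May 18

Convert departure to UTC: 04:18 − 9:30 = 18:48 UTC on May 17.
Add 8 hours and 29 minutes leg 1 → 03:17 UTC (May 18).
Add 6 hours and 41 minutes layover in Prague → 09:58 UTC.
Add 12 hours and 25 minutes leg 2 → 22:23 UTC.
Westreach is UTC−10:00, so local arrival = 22:23 − 10:00 = 12:23 on May 18.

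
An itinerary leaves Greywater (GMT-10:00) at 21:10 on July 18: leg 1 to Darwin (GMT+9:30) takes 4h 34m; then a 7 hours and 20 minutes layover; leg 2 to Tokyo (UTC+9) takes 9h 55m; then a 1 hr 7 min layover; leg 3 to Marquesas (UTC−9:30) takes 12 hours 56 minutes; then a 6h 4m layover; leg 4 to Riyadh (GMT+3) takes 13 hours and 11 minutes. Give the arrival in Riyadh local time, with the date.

17:17 on Jul 21

Convert departure to UTC: 21:10 + 10:00 = 07:10 UTC on Jul 19.
Add 4 hours 34 minutes leg 1 → 11:44 UTC.
Add 7 hours and 20 minutes layover in Darwin → 19:04 UTC.
Add 9 hours 55 minutes leg 2 → 04:59 UTC (Jul 20).
Add 1 hour and 7 minutes layover in Tokyo → 06:06 UTC.
Add 12 hours and 56 minutes leg 3 → 19:02 UTC.
Add 6 hours 4 minutes layover in Marquesas → 01:06 UTC (Jul 21).
Add 13 hours 11 minutes leg 4 → 14:17 UTC.
Riyadh is UTC+3:00, so local arrival = 14:17 + 3:00 = 17:17 on Jul 21.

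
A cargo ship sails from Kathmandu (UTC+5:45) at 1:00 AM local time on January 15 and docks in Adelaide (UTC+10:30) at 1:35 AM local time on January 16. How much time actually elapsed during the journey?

19 hours 50 minutes

Departure in UTC: 1:00 AM − 5:45 = 7:15 PM on Jan 14.
Arrival in UTC: 1:35 AM − 10:30 = 3:05 PM on Jan 15.
Elapsed = 3:05 PM − 7:15 PM (+1 day) = 19 hours 50 minutes.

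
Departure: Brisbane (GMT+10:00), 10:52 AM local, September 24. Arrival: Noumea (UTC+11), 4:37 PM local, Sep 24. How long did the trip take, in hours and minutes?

4 hours 45 minutes

Departure in UTC: 10:52 AM − 10:00 = 12:52 AM on Sep 24.
Arrival in UTC: 4:37 PM − 11:00 = 5:37 AM on Sep 24.
Elapsed = 5:37 AM − 12:52 AM = 4 hours 45 minutes.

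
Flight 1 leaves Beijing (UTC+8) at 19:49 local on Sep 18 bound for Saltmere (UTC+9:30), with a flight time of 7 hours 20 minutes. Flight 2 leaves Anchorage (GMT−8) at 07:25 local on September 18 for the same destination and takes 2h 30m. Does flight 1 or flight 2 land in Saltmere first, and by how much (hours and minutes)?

Flight 1 in UTC: 19:49 − 8:00 = 11:49 on Sep 18.
+7 hours and 20 minutes → arrive 19:09 UTC on Sep 18.
Flight 2 in UTC: 07:25 + 8:00 = 15:25 on Sep 18.
+2 hours and 30 minutes → arrive 17:55 UTC on Sep 18.
Flight 2 lands earlier by 1 hour 14 minutes.

the second, by 1 hour 14 minutes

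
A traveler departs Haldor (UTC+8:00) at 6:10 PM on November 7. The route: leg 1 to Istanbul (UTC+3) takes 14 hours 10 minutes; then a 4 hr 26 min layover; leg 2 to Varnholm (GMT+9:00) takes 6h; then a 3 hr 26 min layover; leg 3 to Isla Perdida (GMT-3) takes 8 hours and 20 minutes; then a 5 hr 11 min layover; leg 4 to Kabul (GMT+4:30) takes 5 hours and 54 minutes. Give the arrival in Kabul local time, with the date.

2:07 PM on Nov 9

Convert departure to UTC: 6:10 PM − 8:00 = 10:10 AM UTC on Nov 7.
Add 14 hours and 10 minutes leg 1 → 12:20 AM UTC (Nov 8).
Add 4 hours and 26 minutes layover in Istanbul → 4:46 AM UTC.
Add 6 hours leg 2 → 10:46 AM UTC.
Add 3 hours 26 minutes layover in Varnholm → 2:12 PM UTC.
Add 8 hours 20 minutes leg 3 → 10:32 PM UTC.
Add 5 hours and 11 minutes layover in Isla Perdida → 3:43 AM UTC (Nov 9).
Add 5 hours 54 minutes leg 4 → 9:37 AM UTC.
Kabul is UTC+4:30, so local arrival = 9:37 AM + 4:30 = 2:07 PM on Nov 9.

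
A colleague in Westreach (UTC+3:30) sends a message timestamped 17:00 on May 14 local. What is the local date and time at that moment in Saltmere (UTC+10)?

23:30 on May 14

In UTC: 17:00 − 3:30 = 13:30 on May 14.
Saltmere is UTC+10:00: 13:30 + 10:00 = 23:30 on May 14.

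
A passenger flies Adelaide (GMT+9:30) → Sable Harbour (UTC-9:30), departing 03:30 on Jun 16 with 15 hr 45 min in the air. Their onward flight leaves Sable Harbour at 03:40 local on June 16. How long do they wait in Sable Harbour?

3 hours 25 minutes

Convert departure to UTC: 03:30 − 9:30 = 18:00 UTC on Jun 15.
Add 15 hours 45 minutes flight time → 09:45 UTC (Jun 16).
Sable Harbour is UTC−9:30, so local arrival = 09:45 − 9:30 = 00:15 on Jun 16.
Layover = 03:40 − 00:15 = 3 hours 25 minutes.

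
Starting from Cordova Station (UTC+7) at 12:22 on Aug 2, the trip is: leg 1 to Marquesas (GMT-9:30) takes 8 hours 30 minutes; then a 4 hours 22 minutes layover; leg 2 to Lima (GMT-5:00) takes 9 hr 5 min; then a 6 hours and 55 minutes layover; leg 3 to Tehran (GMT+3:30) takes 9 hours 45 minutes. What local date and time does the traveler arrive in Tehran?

Convert departure to UTC: 12:22 − 7:00 = 05:22 UTC on Aug 2.
Add 8 hours 30 minutes leg 1 → 13:52 UTC.
Add 4 hours 22 minutes layover in Marquesas → 18:14 UTC.
Add 9 hours and 5 minutes leg 2 → 03:19 UTC (Aug 3).
Add 6 hours and 55 minutes layover in Lima → 10:14 UTC.
Add 9 hours 45 minutes leg 3 → 19:59 UTC.
Tehran is UTC+3:30, so local arrival = 19:59 + 3:30 = 23:29 on Aug 3.

23:29 on August 3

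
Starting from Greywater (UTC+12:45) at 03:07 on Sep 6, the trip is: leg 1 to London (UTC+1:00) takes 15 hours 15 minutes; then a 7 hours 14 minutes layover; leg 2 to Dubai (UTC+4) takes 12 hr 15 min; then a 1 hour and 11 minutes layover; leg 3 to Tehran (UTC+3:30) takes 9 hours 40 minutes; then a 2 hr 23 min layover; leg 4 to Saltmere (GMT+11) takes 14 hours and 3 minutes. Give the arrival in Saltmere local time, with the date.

Convert departure to UTC: 03:07 − 12:45 = 14:22 UTC on Sep 5.
Add 15 hours 15 minutes leg 1 → 05:37 UTC (Sep 6).
Add 7 hours 14 minutes layover in London → 12:51 UTC.
Add 12 hours 15 minutes leg 2 → 01:06 UTC (Sep 7).
Add 1 hour and 11 minutes layover in Dubai → 02:17 UTC.
Add 9 hours and 40 minutes leg 3 → 11:57 UTC.
Add 2 hours and 23 minutes layover in Tehran → 14:20 UTC.
Add 14 hours and 3 minutes leg 4 → 04:23 UTC (Sep 8).
Saltmere is UTC+11:00, so local arrival = 04:23 + 11:00 = 15:23 on Sep 8.

15:23 on September 8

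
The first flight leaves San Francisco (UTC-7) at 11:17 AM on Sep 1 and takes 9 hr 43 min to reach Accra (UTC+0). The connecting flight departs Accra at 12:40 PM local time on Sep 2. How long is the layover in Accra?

8 hours 40 minutes

Convert departure to UTC: 11:17 AM + 7:00 = 6:17 PM UTC on Sep 1.
Add 9 hours and 43 minutes flight time → 4:00 AM UTC (Sep 2).
Accra is UTC+0, so local arrival is the same: 4:00 AM on Sep 2.
Layover = 12:40 PM − 4:00 AM = 8 hours 40 minutes.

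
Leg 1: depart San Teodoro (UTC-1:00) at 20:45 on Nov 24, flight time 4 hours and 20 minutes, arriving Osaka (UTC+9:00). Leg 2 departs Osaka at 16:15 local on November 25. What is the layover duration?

5 hours 10 minutes

Convert departure to UTC: 20:45 + 1:00 = 21:45 UTC on Nov 24.
Add 4 hours 20 minutes flight time → 02:05 UTC (Nov 25).
Osaka is UTC+9:00, so local arrival = 02:05 + 9:00 = 11:05 on Nov 25.
Layover = 16:15 − 11:05 = 5 hours 10 minutes.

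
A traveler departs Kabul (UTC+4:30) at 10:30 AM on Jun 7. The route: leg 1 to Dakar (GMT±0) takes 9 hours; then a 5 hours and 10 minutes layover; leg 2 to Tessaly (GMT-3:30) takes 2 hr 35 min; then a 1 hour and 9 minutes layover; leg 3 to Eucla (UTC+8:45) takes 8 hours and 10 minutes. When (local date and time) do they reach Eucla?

Convert departure to UTC: 10:30 AM − 4:30 = 6:00 AM UTC on Jun 7.
Add 9 hours leg 1 → 3:00 PM UTC.
Add 5 hours 10 minutes layover in Dakar → 8:10 PM UTC.
Add 2 hours 35 minutes leg 2 → 10:45 PM UTC.
Add 1 hour 9 minutes layover in Tessaly → 11:54 PM UTC.
Add 8 hours 10 minutes leg 3 → 8:04 AM UTC (Jun 8).
Eucla is UTC+8:45, so local arrival = 8:04 AM + 8:45 = 4:49 PM on Jun 8.

4:49 PM on Jun 8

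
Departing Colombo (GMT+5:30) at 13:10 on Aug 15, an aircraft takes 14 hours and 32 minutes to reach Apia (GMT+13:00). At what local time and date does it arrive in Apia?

Convert departure to UTC: 13:10 − 5:30 = 07:40 UTC on Aug 15.
Add 14 hours 32 minutes travel time → 22:12 UTC.
Apia is UTC+13:00, so local arrival = 22:12 + 13:00 = 11:12 on Aug 16.

11:12 on August 16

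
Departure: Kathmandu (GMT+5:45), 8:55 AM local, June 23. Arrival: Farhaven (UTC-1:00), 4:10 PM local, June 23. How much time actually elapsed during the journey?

14 hours

Farhaven is 6:45 behind Kathmandu.
Clock-face elapsed time (ignoring zones) is 7 hours 15 minutes.
Actual elapsed = 7 hours 15 minutes + 6:45 = 14 hours.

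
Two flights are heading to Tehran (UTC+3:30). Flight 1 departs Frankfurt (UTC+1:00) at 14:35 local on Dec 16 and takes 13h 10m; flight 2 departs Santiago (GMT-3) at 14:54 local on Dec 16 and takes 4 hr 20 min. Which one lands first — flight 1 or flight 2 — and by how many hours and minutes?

the second, by 4 hours 31 minutes

Flight 1 in UTC: 14:35 − 1:00 = 13:35 on Dec 16.
+13 hours 10 minutes → arrive 02:45 UTC on Dec 17.
Flight 2 in UTC: 14:54 + 3:00 = 17:54 on Dec 16.
+4 hours 20 minutes → arrive 22:14 UTC on Dec 16.
Flight 2 lands earlier by 4 hours 31 minutes.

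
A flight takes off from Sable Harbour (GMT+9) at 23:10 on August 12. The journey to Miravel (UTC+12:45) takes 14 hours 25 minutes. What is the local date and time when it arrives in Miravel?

Convert departure to UTC: 23:10 − 9:00 = 14:10 UTC on Aug 12.
Add 14 hours and 25 minutes travel time → 04:35 UTC (Aug 13).
Miravel is UTC+12:45, so local arrival = 04:35 + 12:45 = 17:20 on Aug 13.

17:20 on Aug 13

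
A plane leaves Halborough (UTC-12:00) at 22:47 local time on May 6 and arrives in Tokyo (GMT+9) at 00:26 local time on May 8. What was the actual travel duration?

4 hours 39 minutes

Departure in UTC: 22:47 + 12:00 = 10:47 on May 7.
Arrival in UTC: 00:26 − 9:00 = 15:26 on May 7.
Elapsed = 15:26 − 10:47 = 4 hours 39 minutes.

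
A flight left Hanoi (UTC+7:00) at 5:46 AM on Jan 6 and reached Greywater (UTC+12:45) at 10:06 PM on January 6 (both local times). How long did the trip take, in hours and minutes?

Departure in UTC: 5:46 AM − 7:00 = 10:46 PM on Jan 5.
Arrival in UTC: 10:06 PM − 12:45 = 9:21 AM on Jan 6.
Elapsed = 9:21 AM − 10:46 PM (+1 day) = 10 hours 35 minutes.

10 hours 35 minutes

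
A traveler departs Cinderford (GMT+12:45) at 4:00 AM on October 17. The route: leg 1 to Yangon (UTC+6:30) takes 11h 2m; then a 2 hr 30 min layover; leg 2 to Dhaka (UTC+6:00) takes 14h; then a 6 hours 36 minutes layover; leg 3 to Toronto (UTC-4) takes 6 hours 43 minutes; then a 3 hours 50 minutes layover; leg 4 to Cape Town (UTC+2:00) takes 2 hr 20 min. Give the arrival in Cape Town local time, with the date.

4:16 PM on October 18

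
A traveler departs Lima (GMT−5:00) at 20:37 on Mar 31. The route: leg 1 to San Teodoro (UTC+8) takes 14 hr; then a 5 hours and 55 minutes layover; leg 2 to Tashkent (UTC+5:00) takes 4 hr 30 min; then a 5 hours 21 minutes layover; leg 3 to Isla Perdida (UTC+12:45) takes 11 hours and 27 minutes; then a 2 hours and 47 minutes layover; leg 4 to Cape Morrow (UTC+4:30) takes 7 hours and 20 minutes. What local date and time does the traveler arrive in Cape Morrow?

Convert departure to UTC: 20:37 + 5:00 = 01:37 UTC on Apr 1.
Add 14 hours leg 1 → 15:37 UTC.
Add 5 hours 55 minutes layover in San Teodoro → 21:32 UTC.
Add 4 hours and 30 minutes leg 2 → 02:02 UTC (Apr 2).
Add 5 hours 21 minutes layover in Tashkent → 07:23 UTC.
Add 11 hours and 27 minutes leg 3 → 18:50 UTC.
Add 2 hours and 47 minutes layover in Isla Perdida → 21:37 UTC.
Add 7 hours 20 minutes leg 4 → 04:57 UTC (Apr 3).
Cape Morrow is UTC+4:30, so local arrival = 04:57 + 4:30 = 09:27 on Apr 3.

09:27 on Apr 3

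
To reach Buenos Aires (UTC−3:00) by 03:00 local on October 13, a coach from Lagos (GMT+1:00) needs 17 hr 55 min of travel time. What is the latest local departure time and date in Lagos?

Target arrival in UTC: 03:00 + 3:00 = 06:00 on Oct 13.
Subtract 17 hours and 55 minutes → departure 12:05 UTC on Oct 12.
Lagos is UTC+1:00: 12:05 + 1:00 = 13:05 on Oct 12.

13:05 on Oct 12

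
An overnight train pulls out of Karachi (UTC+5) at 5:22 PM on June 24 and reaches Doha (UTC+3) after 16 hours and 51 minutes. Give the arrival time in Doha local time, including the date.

Convert departure to UTC: 5:22 PM − 5:00 = 12:22 PM UTC on Jun 24.
Add 16 hours and 51 minutes travel time → 5:13 AM UTC (Jun 25).
Doha is UTC+3:00, so local arrival = 5:13 AM + 3:00 = 8:13 AM on Jun 25.

8:13 AM on June 25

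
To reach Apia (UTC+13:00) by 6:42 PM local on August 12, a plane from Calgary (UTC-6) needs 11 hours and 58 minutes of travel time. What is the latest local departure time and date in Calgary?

Target arrival in UTC: 6:42 PM − 13:00 = 5:42 AM on Aug 12.
Subtract 11 hours and 58 minutes → departure 5:44 PM UTC on Aug 11.
Calgary is UTC−6:00: 5:44 PM − 6:00 = 11:44 AM on Aug 11.

11:44 AM on August 11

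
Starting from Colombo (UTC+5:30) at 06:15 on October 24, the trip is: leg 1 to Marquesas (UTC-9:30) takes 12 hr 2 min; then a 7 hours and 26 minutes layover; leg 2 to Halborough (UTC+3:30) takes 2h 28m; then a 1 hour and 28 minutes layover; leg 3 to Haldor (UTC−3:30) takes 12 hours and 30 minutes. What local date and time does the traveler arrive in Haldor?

Convert departure to UTC: 06:15 − 5:30 = 00:45 UTC on Oct 24.
Add 12 hours 2 minutes leg 1 → 12:47 UTC.
Add 7 hours 26 minutes layover in Marquesas → 20:13 UTC.
Add 2 hours 28 minutes leg 2 → 22:41 UTC.
Add 1 hour 28 minutes layover in Halborough → 00:09 UTC (Oct 25).
Add 12 hours 30 minutes leg 3 → 12:39 UTC.
Haldor is UTC−3:30, so local arrival = 12:39 − 3:30 = 09:09 on Oct 25.

09:09 on Oct 25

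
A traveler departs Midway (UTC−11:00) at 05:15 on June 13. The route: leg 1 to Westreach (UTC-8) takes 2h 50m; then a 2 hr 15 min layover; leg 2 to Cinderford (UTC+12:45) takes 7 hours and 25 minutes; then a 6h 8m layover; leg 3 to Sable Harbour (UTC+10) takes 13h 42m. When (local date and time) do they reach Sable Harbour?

Convert departure to UTC: 05:15 + 11:00 = 16:15 UTC on Jun 13.
Add 2 hours 50 minutes leg 1 → 19:05 UTC.
Add 2 hours and 15 minutes layover in Westreach → 21:20 UTC.
Add 7 hours 25 minutes leg 2 → 04:45 UTC (Jun 14).
Add 6 hours 8 minutes layover in Cinderford → 10:53 UTC.
Add 13 hours and 42 minutes leg 3 → 00:35 UTC (Jun 15).
Sable Harbour is UTC+10:00, so local arrival = 00:35 + 10:00 = 10:35 on Jun 15.

10:35 on Jun 15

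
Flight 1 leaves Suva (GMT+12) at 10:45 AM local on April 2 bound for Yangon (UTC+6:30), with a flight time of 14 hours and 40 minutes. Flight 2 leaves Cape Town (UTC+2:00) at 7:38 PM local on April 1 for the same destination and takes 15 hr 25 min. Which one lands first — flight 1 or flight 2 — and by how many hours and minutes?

Flight 1 in UTC: 10:45 AM − 12:00 = 10:45 PM on Apr 1.
+14 hours 40 minutes → arrive 1:25 PM UTC on Apr 2.
Flight 2 in UTC: 7:38 PM − 2:00 = 5:38 PM on Apr 1.
+15 hours and 25 minutes → arrive 9:03 AM UTC on Apr 2.
Flight 2 lands earlier by 4 hours 22 minutes.

the second, by 4 hours 22 minutes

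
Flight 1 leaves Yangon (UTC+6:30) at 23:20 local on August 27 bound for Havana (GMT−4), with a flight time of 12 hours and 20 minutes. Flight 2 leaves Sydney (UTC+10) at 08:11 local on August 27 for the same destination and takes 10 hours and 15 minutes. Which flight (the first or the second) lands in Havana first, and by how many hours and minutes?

the second, by 20 hours 44 minutes

Flight 1 in UTC: 23:20 − 6:30 = 16:50 on Aug 27.
+12 hours 20 minutes → arrive 05:10 UTC on Aug 28.
Flight 2 in UTC: 08:11 − 10:00 = 22:11 on Aug 26.
+10 hours 15 minutes → arrive 08:26 UTC on Aug 27.
Flight 2 lands earlier by 20 hours 44 minutes.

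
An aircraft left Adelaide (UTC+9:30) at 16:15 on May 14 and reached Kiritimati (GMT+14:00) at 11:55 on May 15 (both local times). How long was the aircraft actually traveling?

15 hours 10 minutes

Kiritimati is 4:30 ahead of Adelaide.
Clock-face elapsed time (ignoring zones) is 19 hours 40 minutes.
Actual elapsed = 19 hours 40 minutes − 4:30 = 15 hours 10 minutes.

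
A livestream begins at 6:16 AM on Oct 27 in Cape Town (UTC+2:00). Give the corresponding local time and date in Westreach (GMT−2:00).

2:16 AM on October 27

In UTC: 6:16 AM − 2:00 = 4:16 AM on Oct 27.
Westreach is UTC−2:00: 4:16 AM − 2:00 = 2:16 AM on Oct 27.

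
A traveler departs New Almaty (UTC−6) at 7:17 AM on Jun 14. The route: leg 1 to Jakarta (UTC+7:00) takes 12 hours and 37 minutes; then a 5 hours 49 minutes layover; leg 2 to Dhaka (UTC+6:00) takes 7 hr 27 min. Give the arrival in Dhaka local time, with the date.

Convert departure to UTC: 7:17 AM + 6:00 = 1:17 PM UTC on Jun 14.
Add 12 hours 37 minutes leg 1 → 1:54 AM UTC (Jun 15).
Add 5 hours 49 minutes layover in Jakarta → 7:43 AM UTC.
Add 7 hours 27 minutes leg 2 → 3:10 PM UTC.
Dhaka is UTC+6:00, so local arrival = 3:10 PM + 6:00 = 9:10 PM on Jun 15.

9:10 PM on June 15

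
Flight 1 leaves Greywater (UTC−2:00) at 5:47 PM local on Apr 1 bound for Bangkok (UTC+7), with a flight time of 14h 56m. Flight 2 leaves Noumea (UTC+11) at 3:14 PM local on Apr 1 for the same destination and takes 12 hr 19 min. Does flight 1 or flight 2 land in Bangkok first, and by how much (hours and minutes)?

the second, by 18 hours 10 minutes

Flight 1 in UTC: 5:47 PM + 2:00 = 7:47 PM on Apr 1.
+14 hours and 56 minutes → arrive 10:43 AM UTC on Apr 2.
Flight 2 in UTC: 3:14 PM − 11:00 = 4:14 AM on Apr 1.
+12 hours 19 minutes → arrive 4:33 PM UTC on Apr 1.
Flight 2 lands earlier by 18 hours 10 minutes.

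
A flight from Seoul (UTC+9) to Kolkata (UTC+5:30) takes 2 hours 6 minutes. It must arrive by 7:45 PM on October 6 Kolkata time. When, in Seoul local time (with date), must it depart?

Target arrival in UTC: 7:45 PM − 5:30 = 2:15 PM on Oct 6.
Subtract 2 hours 6 minutes → departure 12:09 PM UTC on Oct 6.
Seoul is UTC+9:00: 12:09 PM + 9:00 = 9:09 PM on Oct 6.

9:09 PM on October 6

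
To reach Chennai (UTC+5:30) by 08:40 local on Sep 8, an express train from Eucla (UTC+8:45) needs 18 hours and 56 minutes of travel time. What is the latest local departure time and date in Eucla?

16:59 on September 7

Target arrival in UTC: 08:40 − 5:30 = 03:10 on Sep 8.
Subtract 18 hours 56 minutes → departure 08:14 UTC on Sep 7.
Eucla is UTC+8:45: 08:14 + 8:45 = 16:59 on Sep 7.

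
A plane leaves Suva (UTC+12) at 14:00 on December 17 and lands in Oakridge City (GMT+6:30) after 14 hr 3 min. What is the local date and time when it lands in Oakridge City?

Oakridge City is 5:30 behind Suva.
After 14 hours 3 minutes it is 04:03 (Dec 18) in Suva.
Shift by the zone difference: 04:03 − 5:30 = 22:33 on Dec 17 in Oakridge City.

22:33 on Dec 17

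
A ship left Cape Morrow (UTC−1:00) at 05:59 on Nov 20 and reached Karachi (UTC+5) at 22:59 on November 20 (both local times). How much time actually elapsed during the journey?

11 hours

Karachi is 6:00 ahead of Cape Morrow.
Clock-face elapsed time (ignoring zones) is 17 hours.
Actual elapsed = 17 hours − 6:00 = 11 hours.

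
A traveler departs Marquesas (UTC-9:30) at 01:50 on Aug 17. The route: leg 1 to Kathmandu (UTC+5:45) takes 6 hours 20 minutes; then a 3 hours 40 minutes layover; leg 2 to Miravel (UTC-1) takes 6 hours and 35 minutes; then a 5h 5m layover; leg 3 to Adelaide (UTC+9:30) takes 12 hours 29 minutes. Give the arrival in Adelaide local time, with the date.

Convert departure to UTC: 01:50 + 9:30 = 11:20 UTC on Aug 17.
Add 6 hours and 20 minutes leg 1 → 17:40 UTC.
Add 3 hours and 40 minutes layover in Kathmandu → 21:20 UTC.
Add 6 hours 35 minutes leg 2 → 03:55 UTC (Aug 18).
Add 5 hours 5 minutes layover in Miravel → 09:00 UTC.
Add 12 hours and 29 minutes leg 3 → 21:29 UTC.
Adelaide is UTC+9:30, so local arrival = 21:29 + 9:30 = 06:59 on Aug 19.

06:59 on August 19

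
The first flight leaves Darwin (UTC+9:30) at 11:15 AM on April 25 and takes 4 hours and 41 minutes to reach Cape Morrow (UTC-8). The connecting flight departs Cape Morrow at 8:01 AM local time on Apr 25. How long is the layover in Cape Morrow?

9 hours 35 minutes

Convert departure to UTC: 11:15 AM − 9:30 = 1:45 AM UTC on Apr 25.
Add 4 hours 41 minutes flight time → 6:26 AM UTC.
Cape Morrow is UTC−8:00, so local arrival = 6:26 AM − 8:00 = 10:26 PM on Apr 24.
Layover = 8:01 AM − 10:26 PM (+1 day) = 9 hours 35 minutes.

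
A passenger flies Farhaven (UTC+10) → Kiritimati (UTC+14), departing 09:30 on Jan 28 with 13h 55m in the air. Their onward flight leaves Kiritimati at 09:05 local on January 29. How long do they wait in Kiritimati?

5 hours 40 minutes

Convert departure to UTC: 09:30 − 10:00 = 23:30 UTC on Jan 27.
Add 13 hours 55 minutes flight time → 13:25 UTC (Jan 28).
Kiritimati is UTC+14:00, so local arrival = 13:25 + 14:00 = 03:25 on Jan 29.
Layover = 09:05 − 03:25 = 5 hours 40 minutes.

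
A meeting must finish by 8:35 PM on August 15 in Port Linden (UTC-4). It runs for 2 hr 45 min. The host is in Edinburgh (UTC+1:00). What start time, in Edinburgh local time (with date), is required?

Target end time in UTC: 8:35 PM + 4:00 = 12:35 AM on Aug 16.
Subtract 2 hours 45 minutes → start 9:50 PM UTC on Aug 15.
Edinburgh is UTC+1:00: 9:50 PM + 1:00 = 10:50 PM on Aug 15.

10:50 PM on Aug 15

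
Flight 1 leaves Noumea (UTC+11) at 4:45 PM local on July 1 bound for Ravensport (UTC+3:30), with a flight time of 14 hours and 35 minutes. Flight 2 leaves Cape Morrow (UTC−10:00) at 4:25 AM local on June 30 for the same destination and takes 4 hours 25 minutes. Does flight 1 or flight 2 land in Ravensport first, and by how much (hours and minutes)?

the second, by 25 hours 30 minutes

Flight 1 in UTC: 4:45 PM − 11:00 = 5:45 AM on Jul 1.
+14 hours and 35 minutes → arrive 8:20 PM UTC on Jul 1.
Flight 2 in UTC: 4:25 AM + 10:00 = 2:25 PM on Jun 30.
+4 hours 25 minutes → arrive 6:50 PM UTC on Jun 30.
Flight 2 lands earlier by 25 hours 30 minutes.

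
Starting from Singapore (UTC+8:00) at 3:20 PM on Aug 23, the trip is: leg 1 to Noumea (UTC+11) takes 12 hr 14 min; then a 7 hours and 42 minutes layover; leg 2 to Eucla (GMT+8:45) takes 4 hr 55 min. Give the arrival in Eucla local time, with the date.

4:56 PM on August 24

Convert departure to UTC: 3:20 PM − 8:00 = 7:20 AM UTC on Aug 23.
Add 12 hours and 14 minutes leg 1 → 7:34 PM UTC.
Add 7 hours and 42 minutes layover in Noumea → 3:16 AM UTC (Aug 24).
Add 4 hours 55 minutes leg 2 → 8:11 AM UTC.
Eucla is UTC+8:45, so local arrival = 8:11 AM + 8:45 = 4:56 PM on Aug 24.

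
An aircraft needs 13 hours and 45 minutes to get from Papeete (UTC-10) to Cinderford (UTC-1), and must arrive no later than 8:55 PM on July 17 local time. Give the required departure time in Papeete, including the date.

Target arrival in UTC: 8:55 PM + 1:00 = 9:55 PM on Jul 17.
Subtract 13 hours 45 minutes → departure 8:10 AM UTC on Jul 17.
Papeete is UTC−10:00: 8:10 AM − 10:00 = 10:10 PM on Jul 16.

10:10 PM on Jul 16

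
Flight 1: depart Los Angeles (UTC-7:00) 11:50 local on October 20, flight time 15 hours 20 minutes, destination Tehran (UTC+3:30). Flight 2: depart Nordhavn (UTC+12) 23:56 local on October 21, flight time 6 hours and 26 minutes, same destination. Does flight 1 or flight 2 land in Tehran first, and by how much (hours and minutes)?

Flight 1 in UTC: 11:50 + 7:00 = 18:50 on Oct 20.
+15 hours 20 minutes → arrive 10:10 UTC on Oct 21.
Flight 2 in UTC: 23:56 − 12:00 = 11:56 on Oct 21.
+6 hours 26 minutes → arrive 18:22 UTC on Oct 21.
Flight 1 lands earlier by 8 hours 12 minutes.

the first, by 8 hours 12 minutes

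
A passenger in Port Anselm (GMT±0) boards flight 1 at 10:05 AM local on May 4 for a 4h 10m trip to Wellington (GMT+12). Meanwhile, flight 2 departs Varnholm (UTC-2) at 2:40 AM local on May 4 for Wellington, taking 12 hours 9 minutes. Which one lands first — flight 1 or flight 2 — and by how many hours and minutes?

the first, by 2 hours 34 minutes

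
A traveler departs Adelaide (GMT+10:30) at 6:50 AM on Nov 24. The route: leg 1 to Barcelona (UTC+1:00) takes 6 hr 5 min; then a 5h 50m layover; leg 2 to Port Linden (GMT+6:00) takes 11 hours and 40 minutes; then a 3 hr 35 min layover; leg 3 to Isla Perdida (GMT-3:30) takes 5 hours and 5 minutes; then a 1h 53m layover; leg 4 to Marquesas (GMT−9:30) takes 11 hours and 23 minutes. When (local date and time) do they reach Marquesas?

Convert departure to UTC: 6:50 AM − 10:30 = 8:20 PM UTC on Nov 23.
Add 6 hours and 5 minutes leg 1 → 2:25 AM UTC (Nov 24).
Add 5 hours and 50 minutes layover in Barcelona → 8:15 AM UTC.
Add 11 hours and 40 minutes leg 2 → 7:55 PM UTC.
Add 3 hours 35 minutes layover in Port Linden → 11:30 PM UTC.
Add 5 hours and 5 minutes leg 3 → 4:35 AM UTC (Nov 25).
Add 1 hour and 53 minutes layover in Isla Perdida → 6:28 AM UTC.
Add 11 hours 23 minutes leg 4 → 5:51 PM UTC.
Marquesas is UTC−9:30, so local arrival = 5:51 PM − 9:30 = 8:21 AM on Nov 25.

8:21 AM on November 25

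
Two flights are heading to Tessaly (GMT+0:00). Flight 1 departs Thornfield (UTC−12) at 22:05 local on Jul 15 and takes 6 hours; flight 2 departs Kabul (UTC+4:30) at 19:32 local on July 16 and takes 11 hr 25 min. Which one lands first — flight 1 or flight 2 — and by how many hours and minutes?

Flight 1 in UTC: 22:05 + 12:00 = 10:05 on Jul 16.
+6 hours → arrive 16:05 UTC on Jul 16.
Flight 2 in UTC: 19:32 − 4:30 = 15:02 on Jul 16.
+11 hours and 25 minutes → arrive 02:27 UTC on Jul 17.
Flight 1 lands earlier by 10 hours 22 minutes.

the first, by 10 hours 22 minutes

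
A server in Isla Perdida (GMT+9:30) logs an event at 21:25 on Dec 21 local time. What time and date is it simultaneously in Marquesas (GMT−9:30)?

02:25 on December 21

Marquesas is 19:00 behind Isla Perdida.
Shift by the zone difference: 21:25 − 19:00 = 02:25 on Dec 21 in Marquesas.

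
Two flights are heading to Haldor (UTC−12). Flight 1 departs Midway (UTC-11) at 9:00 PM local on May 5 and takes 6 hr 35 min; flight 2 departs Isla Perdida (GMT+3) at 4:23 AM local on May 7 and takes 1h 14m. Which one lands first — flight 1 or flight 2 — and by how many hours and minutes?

the first, by 12 hours 2 minutes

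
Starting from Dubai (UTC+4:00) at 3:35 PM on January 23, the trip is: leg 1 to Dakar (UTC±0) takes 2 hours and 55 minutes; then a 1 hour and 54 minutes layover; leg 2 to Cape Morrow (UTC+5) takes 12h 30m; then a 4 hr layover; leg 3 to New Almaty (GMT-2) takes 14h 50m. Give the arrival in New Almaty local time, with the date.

Convert departure to UTC: 3:35 PM − 4:00 = 11:35 AM UTC on Jan 23.
Add 2 hours and 55 minutes leg 1 → 2:30 PM UTC.
Add 1 hour 54 minutes layover in Dakar → 4:24 PM UTC.
Add 12 hours and 30 minutes leg 2 → 4:54 AM UTC (Jan 24).
Add 4 hours layover in Cape Morrow → 8:54 AM UTC.
Add 14 hours and 50 minutes leg 3 → 11:44 PM UTC.
New Almaty is UTC−2:00, so local arrival = 11:44 PM − 2:00 = 9:44 PM on Jan 24.

9:44 PM on January 24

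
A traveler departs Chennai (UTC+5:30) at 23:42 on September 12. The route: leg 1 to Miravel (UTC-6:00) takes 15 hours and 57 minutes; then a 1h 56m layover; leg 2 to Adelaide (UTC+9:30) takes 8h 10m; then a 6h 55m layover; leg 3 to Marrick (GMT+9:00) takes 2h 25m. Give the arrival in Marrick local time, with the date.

14:35 on September 14

Convert departure to UTC: 23:42 − 5:30 = 18:12 UTC on Sep 12.
Add 15 hours 57 minutes leg 1 → 10:09 UTC (Sep 13).
Add 1 hour and 56 minutes layover in Miravel → 12:05 UTC.
Add 8 hours 10 minutes leg 2 → 20:15 UTC.
Add 6 hours and 55 minutes layover in Adelaide → 03:10 UTC (Sep 14).
Add 2 hours 25 minutes leg 3 → 05:35 UTC.
Marrick is UTC+9:00, so local arrival = 05:35 + 9:00 = 14:35 on Sep 14.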